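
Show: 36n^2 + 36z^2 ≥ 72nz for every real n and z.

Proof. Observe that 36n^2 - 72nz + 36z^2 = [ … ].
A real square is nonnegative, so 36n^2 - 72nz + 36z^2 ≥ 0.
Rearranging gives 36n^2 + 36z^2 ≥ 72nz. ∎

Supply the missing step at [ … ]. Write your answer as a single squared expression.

(6n - 6z)^2

36n^2 - 72nz + 36z^2 is a perfect-square trinomial: the outer terms are (6n)^2 and (6z)^2, and the cross term is -2·6n·6z.
So 36n^2 - 72nz + 36z^2 = (6n - 6z)^2 ≥ 0.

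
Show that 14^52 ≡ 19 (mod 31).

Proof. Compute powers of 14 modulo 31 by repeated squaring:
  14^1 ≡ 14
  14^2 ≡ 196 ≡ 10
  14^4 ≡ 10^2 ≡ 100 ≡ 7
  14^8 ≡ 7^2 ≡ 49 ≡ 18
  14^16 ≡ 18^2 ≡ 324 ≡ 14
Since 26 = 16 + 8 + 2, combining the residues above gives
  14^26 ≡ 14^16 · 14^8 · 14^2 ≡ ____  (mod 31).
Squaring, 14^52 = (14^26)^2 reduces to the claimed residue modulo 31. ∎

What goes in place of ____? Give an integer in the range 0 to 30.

14^16 · 14^8 · 14^2 ≡ 14 · 18 · 10 = 2520.
2520 mod 31 = 9, so 14^26 ≡ 9 (mod 31).

9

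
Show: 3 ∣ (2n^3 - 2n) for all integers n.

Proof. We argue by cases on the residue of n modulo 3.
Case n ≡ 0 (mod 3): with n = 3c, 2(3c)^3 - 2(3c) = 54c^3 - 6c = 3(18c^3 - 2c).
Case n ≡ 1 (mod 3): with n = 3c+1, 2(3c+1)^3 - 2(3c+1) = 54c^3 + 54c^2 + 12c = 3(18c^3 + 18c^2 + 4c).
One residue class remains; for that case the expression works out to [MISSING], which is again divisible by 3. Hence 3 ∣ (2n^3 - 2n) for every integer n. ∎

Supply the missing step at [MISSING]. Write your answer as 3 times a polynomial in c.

The residues treated are {0, 1}, so the missing case is n ≡ 2 (mod 3); write n = 3c+2.
Then 2(3c+2)^3 - 2(3c+2) = 54c^3 + 108c^2 + 66c + 12 = 3(18c^3 + 36c^2 + 22c + 4).

3(18c^3 + 36c^2 + 22c + 4)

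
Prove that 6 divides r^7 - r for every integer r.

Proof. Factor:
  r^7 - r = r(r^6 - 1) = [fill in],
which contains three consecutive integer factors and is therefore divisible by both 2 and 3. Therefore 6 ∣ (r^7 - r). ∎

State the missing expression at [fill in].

r^6 - 1 = (r^2 - 1)(r^4 + r^2 + 1), and r^2 - 1 = (r-1)(r+1).
So r(r^6 - 1) = (r - 1)r(r + 1)(r^4 + r^2 + 1).

(r - 1)r(r + 1)(r^4 + r^2 + 1)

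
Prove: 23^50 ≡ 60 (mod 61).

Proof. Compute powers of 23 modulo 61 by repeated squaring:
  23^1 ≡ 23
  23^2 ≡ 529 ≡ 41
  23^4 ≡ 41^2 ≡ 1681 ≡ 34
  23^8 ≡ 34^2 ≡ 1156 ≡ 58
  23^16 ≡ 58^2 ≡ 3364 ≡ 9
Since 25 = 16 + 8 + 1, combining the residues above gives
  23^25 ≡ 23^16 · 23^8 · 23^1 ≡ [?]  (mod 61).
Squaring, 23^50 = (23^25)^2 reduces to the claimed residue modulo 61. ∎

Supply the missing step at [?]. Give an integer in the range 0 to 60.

50

23^16 · 23^8 · 23^1 ≡ 9 · 58 · 23 = 12006.
12006 mod 61 = 50, so 23^25 ≡ 50 (mod 61).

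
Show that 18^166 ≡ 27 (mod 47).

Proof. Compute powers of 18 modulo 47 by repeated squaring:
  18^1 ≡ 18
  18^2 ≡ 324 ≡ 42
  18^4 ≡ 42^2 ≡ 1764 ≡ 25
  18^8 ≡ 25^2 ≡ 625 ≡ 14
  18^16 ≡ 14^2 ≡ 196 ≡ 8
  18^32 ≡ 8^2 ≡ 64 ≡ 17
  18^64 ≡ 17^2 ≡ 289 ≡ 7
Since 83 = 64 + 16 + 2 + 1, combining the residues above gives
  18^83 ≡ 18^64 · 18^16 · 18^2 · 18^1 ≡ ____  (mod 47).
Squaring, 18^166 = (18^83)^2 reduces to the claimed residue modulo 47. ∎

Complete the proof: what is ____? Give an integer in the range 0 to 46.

36

Multiply the listed residues: 7 · 8 · 42 · 18 = 56 → 2352 → 42336.
Reducing modulo 47: 42336 = 900·47 + 36, so 18^83 ≡ 36.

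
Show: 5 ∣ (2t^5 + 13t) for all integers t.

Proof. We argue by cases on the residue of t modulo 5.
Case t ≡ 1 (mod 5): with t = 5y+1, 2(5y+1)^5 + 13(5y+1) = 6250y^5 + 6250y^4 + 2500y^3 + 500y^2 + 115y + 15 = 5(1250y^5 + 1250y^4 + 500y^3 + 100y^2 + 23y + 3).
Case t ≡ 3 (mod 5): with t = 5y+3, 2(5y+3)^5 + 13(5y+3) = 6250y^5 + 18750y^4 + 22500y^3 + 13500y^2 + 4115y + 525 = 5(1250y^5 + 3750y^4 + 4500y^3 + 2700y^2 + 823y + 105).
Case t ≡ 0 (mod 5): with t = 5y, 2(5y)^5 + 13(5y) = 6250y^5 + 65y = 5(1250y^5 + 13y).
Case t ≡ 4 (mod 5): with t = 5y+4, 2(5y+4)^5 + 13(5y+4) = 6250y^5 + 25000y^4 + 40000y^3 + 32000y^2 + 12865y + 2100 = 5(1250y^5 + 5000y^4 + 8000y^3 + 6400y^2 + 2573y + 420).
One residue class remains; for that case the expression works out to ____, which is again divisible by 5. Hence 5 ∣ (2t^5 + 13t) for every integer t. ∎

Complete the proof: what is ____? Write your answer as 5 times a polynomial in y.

5(1250y^5 + 2500y^4 + 2000y^3 + 800y^2 + 173y + 18)

The residues treated are {1, 3, 0, 4}, so the missing case is t ≡ 2 (mod 5); write t = 5y+2.
Then 2(5y+2)^5 + 13(5y+2) = 6250y^5 + 12500y^4 + 10000y^3 + 4000y^2 + 865y + 90 = 5(1250y^5 + 2500y^4 + 2000y^3 + 800y^2 + 173y + 18).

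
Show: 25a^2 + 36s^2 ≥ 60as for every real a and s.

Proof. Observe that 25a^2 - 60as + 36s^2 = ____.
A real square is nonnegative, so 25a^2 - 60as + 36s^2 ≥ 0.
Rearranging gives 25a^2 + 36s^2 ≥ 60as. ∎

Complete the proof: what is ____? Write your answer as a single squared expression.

(5a - 6s)^2

The leading and trailing coefficients are 5^2 and 6^2, and 60 = 2·5·6, so the trinomial is (5a - 6s)^2.
Hence 25a^2 - 60as + 36s^2 ≥ 0.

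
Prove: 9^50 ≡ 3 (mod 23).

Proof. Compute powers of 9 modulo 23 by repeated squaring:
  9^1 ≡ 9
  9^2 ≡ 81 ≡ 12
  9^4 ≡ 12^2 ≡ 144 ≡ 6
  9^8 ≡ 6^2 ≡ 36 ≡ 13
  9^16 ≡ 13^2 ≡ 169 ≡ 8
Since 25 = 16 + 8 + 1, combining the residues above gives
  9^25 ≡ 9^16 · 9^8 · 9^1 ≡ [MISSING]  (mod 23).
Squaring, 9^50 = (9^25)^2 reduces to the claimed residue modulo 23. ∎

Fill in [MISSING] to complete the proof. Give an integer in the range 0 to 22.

9^16 · 9^8 · 9^1 ≡ 8 · 13 · 9 = 936.
936 mod 23 = 16, so 9^25 ≡ 16 (mod 23).

16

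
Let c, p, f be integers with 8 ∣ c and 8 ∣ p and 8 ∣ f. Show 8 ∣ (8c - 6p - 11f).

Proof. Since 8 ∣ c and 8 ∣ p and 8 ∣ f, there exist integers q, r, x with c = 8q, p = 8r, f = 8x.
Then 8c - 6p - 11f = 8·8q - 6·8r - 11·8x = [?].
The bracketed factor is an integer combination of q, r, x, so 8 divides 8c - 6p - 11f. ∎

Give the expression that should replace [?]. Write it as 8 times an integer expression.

Each term has a factor of 8: 8·8q - 6·8r - 11·8x = 8·(8q - 6r - 11x).
Since 8q - 6r - 11x is an integer, 8 ∣ (8c - 6p - 11f).

8(8q - 6r - 11x)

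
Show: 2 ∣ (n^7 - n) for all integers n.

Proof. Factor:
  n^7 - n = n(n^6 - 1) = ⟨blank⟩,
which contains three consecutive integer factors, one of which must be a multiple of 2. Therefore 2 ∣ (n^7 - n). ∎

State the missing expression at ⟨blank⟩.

n^6 - 1 = (n^2 - 1)(n^4 + n^2 + 1), and n^2 - 1 = (n-1)(n+1).
So n(n^6 - 1) = (n - 1)n(n + 1)(n^4 + n^2 + 1).

(n - 1)n(n + 1)(n^4 + n^2 + 1)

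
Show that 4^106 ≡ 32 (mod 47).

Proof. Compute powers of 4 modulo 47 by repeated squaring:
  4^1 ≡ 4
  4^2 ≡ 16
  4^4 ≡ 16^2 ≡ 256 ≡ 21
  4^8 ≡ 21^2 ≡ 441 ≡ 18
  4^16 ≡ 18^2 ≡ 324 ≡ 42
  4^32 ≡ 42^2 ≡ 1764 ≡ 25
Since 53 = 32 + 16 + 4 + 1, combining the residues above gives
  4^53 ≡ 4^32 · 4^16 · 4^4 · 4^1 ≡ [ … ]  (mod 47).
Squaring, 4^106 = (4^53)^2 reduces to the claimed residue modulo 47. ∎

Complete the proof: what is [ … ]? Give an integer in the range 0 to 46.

Multiply the listed residues: 25 · 42 · 21 · 4 = 1050 → 22050 → 88200.
Reducing modulo 47: 88200 = 1876·47 + 28, so 4^53 ≡ 28.

28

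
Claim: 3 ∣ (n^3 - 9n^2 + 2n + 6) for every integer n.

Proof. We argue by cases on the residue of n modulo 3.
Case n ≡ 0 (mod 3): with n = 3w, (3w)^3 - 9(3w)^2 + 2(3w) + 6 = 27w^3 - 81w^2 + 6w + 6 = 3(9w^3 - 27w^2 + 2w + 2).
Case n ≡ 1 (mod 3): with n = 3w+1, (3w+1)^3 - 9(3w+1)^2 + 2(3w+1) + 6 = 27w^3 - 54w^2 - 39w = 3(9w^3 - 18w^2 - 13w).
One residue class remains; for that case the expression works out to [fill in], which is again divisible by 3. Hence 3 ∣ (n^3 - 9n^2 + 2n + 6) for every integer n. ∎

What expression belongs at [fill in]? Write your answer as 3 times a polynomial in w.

3(9w^3 - 9w^2 - 22w - 6)

Only n ≡ 2 (mod 3) is unaccounted for. Put n = 3w+2:
(3w+2)^3 - 9(3w+2)^2 + 2(3w+2) + 6 expands to 27w^3 - 27w^2 - 66w - 18,
and factoring out 3 leaves 3(9w^3 - 9w^2 - 22w - 6).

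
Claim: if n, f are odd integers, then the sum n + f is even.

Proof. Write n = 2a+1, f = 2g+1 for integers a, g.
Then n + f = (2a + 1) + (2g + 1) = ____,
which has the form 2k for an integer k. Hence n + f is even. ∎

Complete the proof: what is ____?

(2a + 1) + (2g + 1) = 2a + 2g + 2
= 2(a + g + 1).
Since a + g + 1 is an integer, the sum is of the form 2k for an integer k.

2(a + g + 1)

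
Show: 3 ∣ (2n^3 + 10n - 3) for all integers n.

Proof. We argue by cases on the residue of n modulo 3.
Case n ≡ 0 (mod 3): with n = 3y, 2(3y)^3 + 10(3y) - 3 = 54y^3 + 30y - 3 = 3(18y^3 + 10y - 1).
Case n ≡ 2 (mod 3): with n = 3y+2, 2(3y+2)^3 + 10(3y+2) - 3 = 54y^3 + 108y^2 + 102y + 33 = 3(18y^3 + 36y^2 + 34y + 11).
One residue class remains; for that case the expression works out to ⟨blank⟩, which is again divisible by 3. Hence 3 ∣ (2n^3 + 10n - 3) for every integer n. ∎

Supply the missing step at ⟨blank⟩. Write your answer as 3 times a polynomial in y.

3(18y^3 + 18y^2 + 16y + 3)

The residues treated are {0, 2}, so the missing case is n ≡ 1 (mod 3); write n = 3y+1.
Then 2(3y+1)^3 + 10(3y+1) - 3 = 54y^3 + 54y^2 + 48y + 9 = 3(18y^3 + 18y^2 + 16y + 3).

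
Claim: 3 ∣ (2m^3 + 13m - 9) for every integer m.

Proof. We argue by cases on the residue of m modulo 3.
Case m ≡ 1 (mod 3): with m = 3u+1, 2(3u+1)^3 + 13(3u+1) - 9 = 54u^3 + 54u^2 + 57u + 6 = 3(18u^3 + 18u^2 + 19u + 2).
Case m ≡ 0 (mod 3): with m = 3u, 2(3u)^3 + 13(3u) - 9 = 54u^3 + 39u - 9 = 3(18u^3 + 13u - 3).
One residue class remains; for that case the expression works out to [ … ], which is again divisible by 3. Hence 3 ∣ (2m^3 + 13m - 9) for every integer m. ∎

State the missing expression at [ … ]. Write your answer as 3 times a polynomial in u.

3(18u^3 + 36u^2 + 37u + 11)

Only m ≡ 2 (mod 3) is unaccounted for. Put m = 3u+2:
2(3u+2)^3 + 13(3u+2) - 9 expands to 54u^3 + 108u^2 + 111u + 33,
and factoring out 3 leaves 3(18u^3 + 36u^2 + 37u + 11).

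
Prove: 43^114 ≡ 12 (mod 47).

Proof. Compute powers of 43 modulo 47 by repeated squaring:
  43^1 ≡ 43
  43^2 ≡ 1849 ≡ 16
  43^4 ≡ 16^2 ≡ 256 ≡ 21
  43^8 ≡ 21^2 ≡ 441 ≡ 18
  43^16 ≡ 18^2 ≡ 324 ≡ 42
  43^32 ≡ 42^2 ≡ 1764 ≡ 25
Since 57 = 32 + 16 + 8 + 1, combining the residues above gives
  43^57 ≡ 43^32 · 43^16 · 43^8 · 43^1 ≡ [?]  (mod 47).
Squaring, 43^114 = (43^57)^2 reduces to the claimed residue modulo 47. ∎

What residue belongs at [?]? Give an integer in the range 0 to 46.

23

Multiply the listed residues: 25 · 42 · 18 · 43 = 1050 → 18900 → 812700.
Reducing modulo 47: 812700 = 17291·47 + 23, so 43^57 ≡ 23.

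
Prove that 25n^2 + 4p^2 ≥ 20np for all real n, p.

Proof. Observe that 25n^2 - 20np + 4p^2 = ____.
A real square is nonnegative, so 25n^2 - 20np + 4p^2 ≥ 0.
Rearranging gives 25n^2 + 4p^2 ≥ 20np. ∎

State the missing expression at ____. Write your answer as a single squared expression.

The leading and trailing coefficients are 5^2 and 2^2, and 20 = 2·5·2, so the trinomial is (5n - 2p)^2.
Hence 25n^2 - 20np + 4p^2 ≥ 0.

(5n - 2p)^2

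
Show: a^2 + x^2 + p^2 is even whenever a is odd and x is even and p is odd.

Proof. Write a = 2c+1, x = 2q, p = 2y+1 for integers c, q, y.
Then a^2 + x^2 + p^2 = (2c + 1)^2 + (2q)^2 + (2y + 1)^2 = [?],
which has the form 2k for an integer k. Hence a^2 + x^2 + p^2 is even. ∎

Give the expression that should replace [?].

2(2c^2 + 2c + 2q^2 + 2y^2 + 2y + 1)

(2c + 1)^2 + (2q)^2 + (2y + 1)^2 = 4c^2 + 4c + 4q^2 + 4y^2 + 4y + 2
= 2(2c^2 + 2c + 2q^2 + 2y^2 + 2y + 1).
Since 2c^2 + 2c + 2q^2 + 2y^2 + 2y + 1 is an integer, the sum of squares is of the form 2k for an integer k.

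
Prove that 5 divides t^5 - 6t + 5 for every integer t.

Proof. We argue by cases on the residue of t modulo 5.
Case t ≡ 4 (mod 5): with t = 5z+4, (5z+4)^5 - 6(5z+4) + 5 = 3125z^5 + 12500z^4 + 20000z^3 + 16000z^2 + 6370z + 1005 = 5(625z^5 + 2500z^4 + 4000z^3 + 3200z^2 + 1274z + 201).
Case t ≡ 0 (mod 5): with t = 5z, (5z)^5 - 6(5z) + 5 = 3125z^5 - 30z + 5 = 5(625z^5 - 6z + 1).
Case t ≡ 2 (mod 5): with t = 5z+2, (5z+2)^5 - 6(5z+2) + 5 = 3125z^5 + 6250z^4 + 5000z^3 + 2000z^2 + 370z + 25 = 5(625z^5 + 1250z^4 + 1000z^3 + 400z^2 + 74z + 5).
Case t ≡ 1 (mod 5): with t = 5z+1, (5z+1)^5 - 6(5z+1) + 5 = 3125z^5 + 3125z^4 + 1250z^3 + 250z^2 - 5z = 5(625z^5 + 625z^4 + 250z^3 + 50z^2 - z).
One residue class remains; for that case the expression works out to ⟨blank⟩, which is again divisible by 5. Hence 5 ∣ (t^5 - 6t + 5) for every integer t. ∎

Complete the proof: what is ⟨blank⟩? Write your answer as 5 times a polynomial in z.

5(625z^5 + 1875z^4 + 2250z^3 + 1350z^2 + 399z + 46)

Only t ≡ 3 (mod 5) is unaccounted for. Put t = 5z+3:
(5z+3)^5 - 6(5z+3) + 5 expands to 3125z^5 + 9375z^4 + 11250z^3 + 6750z^2 + 1995z + 230,
and factoring out 5 leaves 5(625z^5 + 1875z^4 + 2250z^3 + 1350z^2 + 399z + 46).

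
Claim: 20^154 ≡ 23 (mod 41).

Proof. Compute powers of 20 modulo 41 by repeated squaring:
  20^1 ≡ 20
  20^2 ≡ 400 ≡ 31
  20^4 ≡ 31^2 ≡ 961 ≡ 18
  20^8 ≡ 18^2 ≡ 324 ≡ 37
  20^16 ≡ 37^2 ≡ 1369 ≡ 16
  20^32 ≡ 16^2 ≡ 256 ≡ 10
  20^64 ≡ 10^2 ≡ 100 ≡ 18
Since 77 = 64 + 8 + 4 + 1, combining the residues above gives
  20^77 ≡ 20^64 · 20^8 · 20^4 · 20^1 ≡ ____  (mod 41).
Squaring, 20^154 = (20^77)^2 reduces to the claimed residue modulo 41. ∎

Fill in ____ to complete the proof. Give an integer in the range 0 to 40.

33

20^64 · 20^8 · 20^4 · 20^1 ≡ 18 · 37 · 18 · 20 = 239760.
239760 mod 41 = 33, so 20^77 ≡ 33 (mod 41).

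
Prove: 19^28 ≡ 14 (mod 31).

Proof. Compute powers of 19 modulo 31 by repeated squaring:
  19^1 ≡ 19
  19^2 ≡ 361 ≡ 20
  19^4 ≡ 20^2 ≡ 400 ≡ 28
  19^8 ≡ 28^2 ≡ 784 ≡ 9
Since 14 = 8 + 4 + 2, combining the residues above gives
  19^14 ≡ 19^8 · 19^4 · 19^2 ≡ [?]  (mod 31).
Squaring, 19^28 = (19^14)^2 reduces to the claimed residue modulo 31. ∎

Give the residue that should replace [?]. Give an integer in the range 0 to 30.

18

Multiply the listed residues: 9 · 28 · 20 = 252 → 5040.
Reducing modulo 31: 5040 = 162·31 + 18, so 19^14 ≡ 18.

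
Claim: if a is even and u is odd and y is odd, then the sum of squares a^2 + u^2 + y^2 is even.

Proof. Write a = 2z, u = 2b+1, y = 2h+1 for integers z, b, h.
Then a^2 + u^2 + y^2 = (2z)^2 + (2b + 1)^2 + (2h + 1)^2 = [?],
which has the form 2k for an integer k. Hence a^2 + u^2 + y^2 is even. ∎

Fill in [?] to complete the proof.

Expanding: (2z)^2 + (2b + 1)^2 + (2h + 1)^2 = 4b^2 + 4b + 4h^2 + 4h + 4z^2 + 2.
Every term is even; pulling out the factor of 2 gives 2(2b^2 + 2b + 2h^2 + 2h + 2z^2 + 1).

2(2b^2 + 2b + 2h^2 + 2h + 2z^2 + 1)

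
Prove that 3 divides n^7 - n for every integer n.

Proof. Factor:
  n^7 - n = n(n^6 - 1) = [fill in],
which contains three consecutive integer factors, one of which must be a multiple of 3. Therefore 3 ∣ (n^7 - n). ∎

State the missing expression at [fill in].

n^6 - 1 = (n^2 - 1)(n^4 + n^2 + 1), and n^2 - 1 = (n-1)(n+1).
So n(n^6 - 1) = (n - 1)n(n + 1)(n^4 + n^2 + 1).

(n - 1)n(n + 1)(n^4 + n^2 + 1)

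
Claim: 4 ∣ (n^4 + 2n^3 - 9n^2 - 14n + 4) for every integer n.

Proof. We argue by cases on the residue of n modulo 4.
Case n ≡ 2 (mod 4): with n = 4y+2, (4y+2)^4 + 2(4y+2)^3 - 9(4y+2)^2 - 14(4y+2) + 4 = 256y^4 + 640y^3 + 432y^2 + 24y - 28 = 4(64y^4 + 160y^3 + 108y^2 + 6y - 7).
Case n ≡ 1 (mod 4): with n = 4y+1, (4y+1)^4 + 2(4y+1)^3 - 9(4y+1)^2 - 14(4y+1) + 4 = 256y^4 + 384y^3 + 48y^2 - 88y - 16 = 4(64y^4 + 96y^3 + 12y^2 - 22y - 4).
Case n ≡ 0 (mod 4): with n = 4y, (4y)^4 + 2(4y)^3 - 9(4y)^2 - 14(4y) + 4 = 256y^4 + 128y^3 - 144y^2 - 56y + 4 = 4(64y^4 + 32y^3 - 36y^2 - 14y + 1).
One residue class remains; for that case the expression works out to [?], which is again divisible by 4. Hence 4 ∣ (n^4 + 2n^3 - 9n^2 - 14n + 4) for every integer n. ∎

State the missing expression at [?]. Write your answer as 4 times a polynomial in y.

The residues treated are {2, 1, 0}, so the missing case is n ≡ 3 (mod 4); write n = 4y+3.
Then (4y+3)^4 + 2(4y+3)^3 - 9(4y+3)^2 - 14(4y+3) + 4 = 256y^4 + 896y^3 + 1008y^2 + 376y + 16 = 4(64y^4 + 224y^3 + 252y^2 + 94y + 4).

4(64y^4 + 224y^3 + 252y^2 + 94y + 4)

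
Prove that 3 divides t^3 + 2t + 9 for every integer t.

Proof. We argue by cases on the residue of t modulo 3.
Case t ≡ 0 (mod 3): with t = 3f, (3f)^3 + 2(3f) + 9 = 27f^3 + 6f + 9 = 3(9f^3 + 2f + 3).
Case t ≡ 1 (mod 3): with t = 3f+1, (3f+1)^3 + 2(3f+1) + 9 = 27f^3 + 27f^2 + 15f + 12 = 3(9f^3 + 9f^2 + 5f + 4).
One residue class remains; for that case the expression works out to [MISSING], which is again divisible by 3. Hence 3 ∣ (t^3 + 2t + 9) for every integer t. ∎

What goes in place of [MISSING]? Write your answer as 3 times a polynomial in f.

3(9f^3 + 18f^2 + 14f + 7)

The residues treated are {0, 1}, so the missing case is t ≡ 2 (mod 3); write t = 3f+2.
Then (3f+2)^3 + 2(3f+2) + 9 = 27f^3 + 54f^2 + 42f + 21 = 3(9f^3 + 18f^2 + 14f + 7).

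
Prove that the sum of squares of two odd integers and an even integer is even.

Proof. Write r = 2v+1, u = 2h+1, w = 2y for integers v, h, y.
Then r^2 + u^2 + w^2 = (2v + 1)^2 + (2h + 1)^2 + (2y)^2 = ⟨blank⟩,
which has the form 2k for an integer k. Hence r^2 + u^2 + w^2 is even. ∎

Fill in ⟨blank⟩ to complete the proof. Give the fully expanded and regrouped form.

(2v + 1)^2 + (2h + 1)^2 + (2y)^2 = 4h^2 + 4h + 4v^2 + 4v + 4y^2 + 2
= 2(2h^2 + 2h + 2v^2 + 2v + 2y^2 + 1).
Since 2h^2 + 2h + 2v^2 + 2v + 2y^2 + 1 is an integer, the sum of squares is of the form 2k for an integer k.

2(2h^2 + 2h + 2v^2 + 2v + 2y^2 + 1)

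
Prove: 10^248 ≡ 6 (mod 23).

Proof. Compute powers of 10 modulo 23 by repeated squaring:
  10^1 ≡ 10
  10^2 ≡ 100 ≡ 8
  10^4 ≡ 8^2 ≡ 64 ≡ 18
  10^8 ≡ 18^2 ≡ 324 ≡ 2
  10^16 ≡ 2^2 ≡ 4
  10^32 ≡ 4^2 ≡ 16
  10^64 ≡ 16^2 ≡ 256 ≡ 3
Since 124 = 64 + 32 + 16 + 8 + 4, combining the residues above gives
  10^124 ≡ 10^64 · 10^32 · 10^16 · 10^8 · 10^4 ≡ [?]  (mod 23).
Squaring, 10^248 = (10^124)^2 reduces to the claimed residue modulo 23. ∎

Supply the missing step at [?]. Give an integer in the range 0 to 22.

Multiply the listed residues: 3 · 16 · 4 · 2 · 18 = 48 → 192 → 384 → 6912.
Reducing modulo 23: 6912 = 300·23 + 12, so 10^124 ≡ 12.

12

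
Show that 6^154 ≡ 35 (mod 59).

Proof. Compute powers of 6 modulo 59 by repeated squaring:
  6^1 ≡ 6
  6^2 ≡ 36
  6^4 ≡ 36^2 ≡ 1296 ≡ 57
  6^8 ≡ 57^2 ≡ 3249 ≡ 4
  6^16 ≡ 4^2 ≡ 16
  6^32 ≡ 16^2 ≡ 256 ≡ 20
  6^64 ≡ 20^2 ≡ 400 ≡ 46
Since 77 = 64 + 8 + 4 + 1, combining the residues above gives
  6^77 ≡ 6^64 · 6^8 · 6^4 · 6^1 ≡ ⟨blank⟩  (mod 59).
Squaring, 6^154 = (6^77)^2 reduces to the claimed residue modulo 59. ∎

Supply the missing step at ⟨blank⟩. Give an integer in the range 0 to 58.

6^64 · 6^8 · 6^4 · 6^1 ≡ 46 · 4 · 57 · 6 = 62928.
62928 mod 59 = 34, so 6^77 ≡ 34 (mod 59).

34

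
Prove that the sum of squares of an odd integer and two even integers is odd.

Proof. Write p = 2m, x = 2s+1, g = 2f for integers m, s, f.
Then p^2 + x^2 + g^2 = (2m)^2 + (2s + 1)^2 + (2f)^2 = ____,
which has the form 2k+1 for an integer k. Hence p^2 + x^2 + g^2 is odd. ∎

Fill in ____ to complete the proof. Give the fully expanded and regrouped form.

2(2f^2 + 2m^2 + 2s^2 + 2s) + 1

Expanding: (2m)^2 + (2s + 1)^2 + (2f)^2 = 4f^2 + 4m^2 + 4s^2 + 4s + 1.
Every term except the constant is even, so this is 2(2f^2 + 2m^2 + 2s^2 + 2s) + 1,
and 2f^2 + 2m^2 + 2s^2 + 2s ∈ ℤ gives the required form.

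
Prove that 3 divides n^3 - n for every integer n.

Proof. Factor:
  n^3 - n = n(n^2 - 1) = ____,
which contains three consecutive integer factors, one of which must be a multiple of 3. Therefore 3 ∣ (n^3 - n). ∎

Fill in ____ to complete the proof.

(n - 1)n(n + 1)

n(n^2 - 1) = n(n - 1)(n + 1) = (n - 1)n(n + 1).
These three factors are consecutive integers, so their product is divisible by 3.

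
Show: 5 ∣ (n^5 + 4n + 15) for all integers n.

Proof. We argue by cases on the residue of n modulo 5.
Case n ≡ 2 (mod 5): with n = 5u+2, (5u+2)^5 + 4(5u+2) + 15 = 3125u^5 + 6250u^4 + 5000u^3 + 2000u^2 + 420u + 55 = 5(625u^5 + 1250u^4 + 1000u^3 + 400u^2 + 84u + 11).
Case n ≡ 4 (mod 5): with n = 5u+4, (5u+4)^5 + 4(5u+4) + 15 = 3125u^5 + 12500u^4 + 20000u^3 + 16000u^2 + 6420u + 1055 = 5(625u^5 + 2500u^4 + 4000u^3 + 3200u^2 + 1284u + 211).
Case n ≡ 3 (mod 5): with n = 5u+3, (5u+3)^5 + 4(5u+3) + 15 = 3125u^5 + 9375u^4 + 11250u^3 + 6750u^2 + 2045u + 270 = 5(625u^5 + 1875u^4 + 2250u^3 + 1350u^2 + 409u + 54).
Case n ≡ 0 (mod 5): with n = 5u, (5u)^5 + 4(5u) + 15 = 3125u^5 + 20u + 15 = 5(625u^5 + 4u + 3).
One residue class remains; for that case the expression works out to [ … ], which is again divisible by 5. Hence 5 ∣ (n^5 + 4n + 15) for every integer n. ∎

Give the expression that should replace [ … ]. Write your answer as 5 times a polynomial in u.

Only n ≡ 1 (mod 5) is unaccounted for. Put n = 5u+1:
(5u+1)^5 + 4(5u+1) + 15 expands to 3125u^5 + 3125u^4 + 1250u^3 + 250u^2 + 45u + 20,
and factoring out 5 leaves 5(625u^5 + 625u^4 + 250u^3 + 50u^2 + 9u + 4).

5(625u^5 + 625u^4 + 250u^3 + 50u^2 + 9u + 4)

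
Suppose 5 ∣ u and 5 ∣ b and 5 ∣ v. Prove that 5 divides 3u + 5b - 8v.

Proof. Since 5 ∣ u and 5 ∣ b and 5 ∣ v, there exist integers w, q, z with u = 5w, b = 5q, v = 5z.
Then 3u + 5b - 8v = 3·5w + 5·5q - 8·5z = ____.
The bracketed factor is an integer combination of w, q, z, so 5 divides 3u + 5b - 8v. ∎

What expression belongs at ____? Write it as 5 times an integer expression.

Pull the common 5 out of every term: 3·5w + 5·5q - 8·5z = 5(5q + 3w - 8z).
5q + 3w - 8z is an integer, which exhibits the divisibility.

5(5q + 3w - 8z)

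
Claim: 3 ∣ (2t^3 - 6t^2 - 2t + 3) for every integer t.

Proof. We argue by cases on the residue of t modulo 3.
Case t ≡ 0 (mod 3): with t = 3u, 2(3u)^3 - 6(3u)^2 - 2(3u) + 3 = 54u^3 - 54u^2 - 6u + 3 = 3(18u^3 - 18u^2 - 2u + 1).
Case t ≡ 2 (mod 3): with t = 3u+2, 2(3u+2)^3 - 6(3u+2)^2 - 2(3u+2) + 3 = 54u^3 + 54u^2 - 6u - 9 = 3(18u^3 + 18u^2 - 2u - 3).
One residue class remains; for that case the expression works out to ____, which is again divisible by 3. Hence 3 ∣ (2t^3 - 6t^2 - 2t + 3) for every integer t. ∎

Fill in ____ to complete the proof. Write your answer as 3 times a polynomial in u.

3(18u^3 - 8u - 1)

Only t ≡ 1 (mod 3) is unaccounted for. Put t = 3u+1:
2(3u+1)^3 - 6(3u+1)^2 - 2(3u+1) + 3 expands to 54u^3 - 24u - 3,
and factoring out 3 leaves 3(18u^3 - 8u - 1).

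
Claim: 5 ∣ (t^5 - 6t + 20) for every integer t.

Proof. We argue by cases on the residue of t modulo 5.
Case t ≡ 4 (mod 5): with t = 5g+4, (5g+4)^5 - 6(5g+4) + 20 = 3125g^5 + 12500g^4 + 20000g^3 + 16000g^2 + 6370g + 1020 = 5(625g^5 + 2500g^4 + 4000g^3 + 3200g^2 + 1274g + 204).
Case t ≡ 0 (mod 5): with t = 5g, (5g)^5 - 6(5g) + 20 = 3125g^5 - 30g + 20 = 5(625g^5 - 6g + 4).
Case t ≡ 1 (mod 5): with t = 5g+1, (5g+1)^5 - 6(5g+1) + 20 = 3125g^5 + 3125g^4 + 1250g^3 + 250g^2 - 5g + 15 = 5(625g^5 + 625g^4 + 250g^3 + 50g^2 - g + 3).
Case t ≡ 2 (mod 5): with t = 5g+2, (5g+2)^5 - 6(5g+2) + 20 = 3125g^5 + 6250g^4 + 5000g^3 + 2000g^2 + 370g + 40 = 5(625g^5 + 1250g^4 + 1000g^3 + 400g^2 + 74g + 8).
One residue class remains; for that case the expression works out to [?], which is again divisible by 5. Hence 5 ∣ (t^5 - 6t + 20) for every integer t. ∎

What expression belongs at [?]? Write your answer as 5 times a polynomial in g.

5(625g^5 + 1875g^4 + 2250g^3 + 1350g^2 + 399g + 49)

The residues treated are {4, 0, 1, 2}, so the missing case is t ≡ 3 (mod 5); write t = 5g+3.
Then (5g+3)^5 - 6(5g+3) + 20 = 3125g^5 + 9375g^4 + 11250g^3 + 6750g^2 + 1995g + 245 = 5(625g^5 + 1875g^4 + 2250g^3 + 1350g^2 + 399g + 49).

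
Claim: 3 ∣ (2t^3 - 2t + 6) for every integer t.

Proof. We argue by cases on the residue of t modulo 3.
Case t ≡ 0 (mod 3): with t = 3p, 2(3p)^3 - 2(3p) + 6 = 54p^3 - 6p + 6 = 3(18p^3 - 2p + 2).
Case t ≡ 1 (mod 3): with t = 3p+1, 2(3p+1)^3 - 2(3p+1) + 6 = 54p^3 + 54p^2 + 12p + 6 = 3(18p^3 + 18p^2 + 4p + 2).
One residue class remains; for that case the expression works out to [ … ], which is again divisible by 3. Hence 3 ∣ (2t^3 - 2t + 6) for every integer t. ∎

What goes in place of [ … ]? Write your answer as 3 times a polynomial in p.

Only t ≡ 2 (mod 3) is unaccounted for. Put t = 3p+2:
2(3p+2)^3 - 2(3p+2) + 6 expands to 54p^3 + 108p^2 + 66p + 18,
and factoring out 3 leaves 3(18p^3 + 36p^2 + 22p + 6).

3(18p^3 + 36p^2 + 22p + 6)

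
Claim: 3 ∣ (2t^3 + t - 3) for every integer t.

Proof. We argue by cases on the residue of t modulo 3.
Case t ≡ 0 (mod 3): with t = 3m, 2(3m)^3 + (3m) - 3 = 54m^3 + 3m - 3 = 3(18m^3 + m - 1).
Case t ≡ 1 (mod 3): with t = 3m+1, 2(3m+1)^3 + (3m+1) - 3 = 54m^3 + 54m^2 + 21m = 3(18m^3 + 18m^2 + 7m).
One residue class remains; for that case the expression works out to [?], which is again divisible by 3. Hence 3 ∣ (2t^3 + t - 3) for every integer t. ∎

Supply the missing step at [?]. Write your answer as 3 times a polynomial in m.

3(18m^3 + 36m^2 + 25m + 5)

Only t ≡ 2 (mod 3) is unaccounted for. Put t = 3m+2:
2(3m+2)^3 + (3m+2) - 3 expands to 54m^3 + 108m^2 + 75m + 15,
and factoring out 3 leaves 3(18m^3 + 36m^2 + 25m + 5).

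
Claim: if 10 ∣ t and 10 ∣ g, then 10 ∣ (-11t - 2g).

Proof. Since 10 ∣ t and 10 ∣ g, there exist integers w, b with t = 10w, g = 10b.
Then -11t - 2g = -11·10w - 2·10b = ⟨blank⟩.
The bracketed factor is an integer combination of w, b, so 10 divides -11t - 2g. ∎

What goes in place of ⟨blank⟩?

Each term has a factor of 10: -11·10w - 2·10b = 10·(-2b - 11w).
Since -2b - 11w is an integer, 10 ∣ (-11t - 2g).

10(-2b - 11w)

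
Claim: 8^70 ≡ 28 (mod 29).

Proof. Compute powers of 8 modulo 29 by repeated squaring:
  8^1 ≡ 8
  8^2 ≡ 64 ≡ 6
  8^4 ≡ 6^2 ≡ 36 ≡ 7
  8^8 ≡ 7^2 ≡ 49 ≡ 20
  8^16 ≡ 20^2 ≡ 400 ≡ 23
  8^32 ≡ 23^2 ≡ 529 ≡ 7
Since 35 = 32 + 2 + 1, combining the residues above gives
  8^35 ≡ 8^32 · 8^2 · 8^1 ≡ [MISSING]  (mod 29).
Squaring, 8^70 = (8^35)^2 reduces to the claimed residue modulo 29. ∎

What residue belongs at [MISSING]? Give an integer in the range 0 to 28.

Multiply the listed residues: 7 · 6 · 8 = 42 → 336.
Reducing modulo 29: 336 = 11·29 + 17, so 8^35 ≡ 17.

17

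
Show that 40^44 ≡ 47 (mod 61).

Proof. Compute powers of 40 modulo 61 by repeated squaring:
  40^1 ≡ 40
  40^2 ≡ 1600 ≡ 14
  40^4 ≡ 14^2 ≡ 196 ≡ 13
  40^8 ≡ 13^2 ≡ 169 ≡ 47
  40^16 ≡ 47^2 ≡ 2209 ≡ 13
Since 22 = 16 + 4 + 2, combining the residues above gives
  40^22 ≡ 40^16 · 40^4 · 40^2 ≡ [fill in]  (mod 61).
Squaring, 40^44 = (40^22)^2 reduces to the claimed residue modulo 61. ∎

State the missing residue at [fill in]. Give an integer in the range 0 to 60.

48

40^16 · 40^4 · 40^2 ≡ 13 · 13 · 14 = 2366.
2366 mod 61 = 48, so 40^22 ≡ 48 (mod 61).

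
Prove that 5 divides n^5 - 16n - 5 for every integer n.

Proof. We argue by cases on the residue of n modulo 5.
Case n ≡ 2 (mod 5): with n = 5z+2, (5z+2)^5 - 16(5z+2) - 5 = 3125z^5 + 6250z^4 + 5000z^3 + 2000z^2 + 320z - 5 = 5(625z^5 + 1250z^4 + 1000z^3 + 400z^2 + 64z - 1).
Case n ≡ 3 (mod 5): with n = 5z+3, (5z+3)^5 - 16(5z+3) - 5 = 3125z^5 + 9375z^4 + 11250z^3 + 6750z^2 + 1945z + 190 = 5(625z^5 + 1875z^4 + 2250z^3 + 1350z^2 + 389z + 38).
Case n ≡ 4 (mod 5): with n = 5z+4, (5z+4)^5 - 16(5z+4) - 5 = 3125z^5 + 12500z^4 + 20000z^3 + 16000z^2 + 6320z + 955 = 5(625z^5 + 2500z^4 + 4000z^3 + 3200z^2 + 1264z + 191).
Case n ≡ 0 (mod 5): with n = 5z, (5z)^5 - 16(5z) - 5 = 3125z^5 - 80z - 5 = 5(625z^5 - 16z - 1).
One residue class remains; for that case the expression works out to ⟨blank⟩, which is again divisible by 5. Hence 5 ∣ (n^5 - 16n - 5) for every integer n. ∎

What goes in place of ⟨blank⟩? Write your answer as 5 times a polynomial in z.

5(625z^5 + 625z^4 + 250z^3 + 50z^2 - 11z - 4)

Only n ≡ 1 (mod 5) is unaccounted for. Put n = 5z+1:
(5z+1)^5 - 16(5z+1) - 5 expands to 3125z^5 + 3125z^4 + 1250z^3 + 250z^2 - 55z - 20,
and factoring out 5 leaves 5(625z^5 + 625z^4 + 250z^3 + 50z^2 - 11z - 4).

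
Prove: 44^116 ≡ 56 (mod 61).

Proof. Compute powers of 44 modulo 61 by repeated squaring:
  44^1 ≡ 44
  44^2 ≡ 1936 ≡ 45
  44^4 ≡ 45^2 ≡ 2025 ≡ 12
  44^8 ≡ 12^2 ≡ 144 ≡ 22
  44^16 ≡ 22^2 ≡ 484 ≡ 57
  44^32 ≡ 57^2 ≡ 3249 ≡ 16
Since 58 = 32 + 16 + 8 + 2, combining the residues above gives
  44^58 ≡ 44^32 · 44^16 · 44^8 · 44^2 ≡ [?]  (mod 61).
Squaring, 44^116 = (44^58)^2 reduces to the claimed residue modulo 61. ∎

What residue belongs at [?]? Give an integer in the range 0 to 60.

44^32 · 44^16 · 44^8 · 44^2 ≡ 16 · 57 · 22 · 45 = 902880.
902880 mod 61 = 19, so 44^58 ≡ 19 (mod 61).

19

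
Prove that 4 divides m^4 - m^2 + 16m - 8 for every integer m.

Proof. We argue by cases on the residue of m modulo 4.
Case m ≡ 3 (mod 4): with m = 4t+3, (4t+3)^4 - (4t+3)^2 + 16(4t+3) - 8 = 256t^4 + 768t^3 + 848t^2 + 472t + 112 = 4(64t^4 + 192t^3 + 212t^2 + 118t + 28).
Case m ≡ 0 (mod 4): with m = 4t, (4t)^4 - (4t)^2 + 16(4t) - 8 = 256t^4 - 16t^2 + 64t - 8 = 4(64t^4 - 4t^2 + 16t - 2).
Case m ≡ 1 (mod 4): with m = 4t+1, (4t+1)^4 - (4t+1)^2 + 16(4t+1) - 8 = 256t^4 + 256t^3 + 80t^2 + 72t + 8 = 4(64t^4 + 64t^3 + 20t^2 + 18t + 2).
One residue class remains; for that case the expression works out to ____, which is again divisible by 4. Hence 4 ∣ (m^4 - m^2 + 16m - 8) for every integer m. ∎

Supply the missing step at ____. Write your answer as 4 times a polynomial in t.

The residues treated are {3, 0, 1}, so the missing case is m ≡ 2 (mod 4); write m = 4t+2.
Then (4t+2)^4 - (4t+2)^2 + 16(4t+2) - 8 = 256t^4 + 512t^3 + 368t^2 + 176t + 36 = 4(64t^4 + 128t^3 + 92t^2 + 44t + 9).

4(64t^4 + 128t^3 + 92t^2 + 44t + 9)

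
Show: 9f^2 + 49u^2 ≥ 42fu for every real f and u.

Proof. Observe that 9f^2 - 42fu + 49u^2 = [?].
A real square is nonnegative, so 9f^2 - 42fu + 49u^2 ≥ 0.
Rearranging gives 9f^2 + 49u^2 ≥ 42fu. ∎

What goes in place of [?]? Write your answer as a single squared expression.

(3f - 7u)^2

The leading and trailing coefficients are 3^2 and 7^2, and 42 = 2·3·7, so the trinomial is (3f - 7u)^2.
Hence 9f^2 - 42fu + 49u^2 ≥ 0.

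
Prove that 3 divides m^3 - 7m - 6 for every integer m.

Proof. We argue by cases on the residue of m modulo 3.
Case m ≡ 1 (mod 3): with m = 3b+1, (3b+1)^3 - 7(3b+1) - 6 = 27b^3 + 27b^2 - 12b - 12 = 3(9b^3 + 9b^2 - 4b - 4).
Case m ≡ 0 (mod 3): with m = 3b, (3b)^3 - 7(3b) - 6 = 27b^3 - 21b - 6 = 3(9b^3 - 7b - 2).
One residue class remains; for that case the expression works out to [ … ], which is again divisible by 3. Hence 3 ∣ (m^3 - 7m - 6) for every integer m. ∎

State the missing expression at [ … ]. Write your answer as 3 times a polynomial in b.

Only m ≡ 2 (mod 3) is unaccounted for. Put m = 3b+2:
(3b+2)^3 - 7(3b+2) - 6 expands to 27b^3 + 54b^2 + 15b - 12,
and factoring out 3 leaves 3(9b^3 + 18b^2 + 5b - 4).

3(9b^3 + 18b^2 + 5b - 4)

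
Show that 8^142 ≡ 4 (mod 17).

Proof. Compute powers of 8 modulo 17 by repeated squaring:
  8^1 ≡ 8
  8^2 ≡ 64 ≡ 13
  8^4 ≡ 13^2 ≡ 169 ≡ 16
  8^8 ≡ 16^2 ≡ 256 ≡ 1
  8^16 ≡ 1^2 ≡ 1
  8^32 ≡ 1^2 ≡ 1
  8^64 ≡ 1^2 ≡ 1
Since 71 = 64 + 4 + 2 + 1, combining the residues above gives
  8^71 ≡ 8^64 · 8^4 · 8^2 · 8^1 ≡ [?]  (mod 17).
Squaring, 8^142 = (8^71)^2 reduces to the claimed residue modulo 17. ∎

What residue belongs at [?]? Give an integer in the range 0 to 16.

15

Multiply the listed residues: 1 · 16 · 13 · 8 = 16 → 208 → 1664.
Reducing modulo 17: 1664 = 97·17 + 15, so 8^71 ≡ 15.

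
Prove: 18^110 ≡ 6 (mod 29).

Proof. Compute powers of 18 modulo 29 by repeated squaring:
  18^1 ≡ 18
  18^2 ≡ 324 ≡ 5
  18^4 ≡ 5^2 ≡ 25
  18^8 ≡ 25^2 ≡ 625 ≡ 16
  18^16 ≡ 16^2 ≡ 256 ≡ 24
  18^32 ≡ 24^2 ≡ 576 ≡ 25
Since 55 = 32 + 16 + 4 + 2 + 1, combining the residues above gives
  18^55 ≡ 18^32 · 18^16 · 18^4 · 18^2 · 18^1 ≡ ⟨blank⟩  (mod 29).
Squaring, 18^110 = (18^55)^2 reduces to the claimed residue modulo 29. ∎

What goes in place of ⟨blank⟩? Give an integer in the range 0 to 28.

21

18^32 · 18^16 · 18^4 · 18^2 · 18^1 ≡ 25 · 24 · 25 · 5 · 18 = 1350000.
1350000 mod 29 = 21, so 18^55 ≡ 21 (mod 29).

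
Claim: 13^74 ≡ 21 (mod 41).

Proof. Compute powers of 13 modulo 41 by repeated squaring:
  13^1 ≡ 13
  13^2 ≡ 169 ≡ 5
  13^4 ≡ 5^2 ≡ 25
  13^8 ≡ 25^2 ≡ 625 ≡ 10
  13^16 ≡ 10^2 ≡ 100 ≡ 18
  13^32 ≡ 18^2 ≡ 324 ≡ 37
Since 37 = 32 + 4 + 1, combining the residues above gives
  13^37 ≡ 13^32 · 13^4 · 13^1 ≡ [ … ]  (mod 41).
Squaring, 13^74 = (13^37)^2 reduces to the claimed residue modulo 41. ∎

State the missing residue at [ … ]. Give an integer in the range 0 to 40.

12

Multiply the listed residues: 37 · 25 · 13 = 925 → 12025.
Reducing modulo 41: 12025 = 293·41 + 12, so 13^37 ≡ 12.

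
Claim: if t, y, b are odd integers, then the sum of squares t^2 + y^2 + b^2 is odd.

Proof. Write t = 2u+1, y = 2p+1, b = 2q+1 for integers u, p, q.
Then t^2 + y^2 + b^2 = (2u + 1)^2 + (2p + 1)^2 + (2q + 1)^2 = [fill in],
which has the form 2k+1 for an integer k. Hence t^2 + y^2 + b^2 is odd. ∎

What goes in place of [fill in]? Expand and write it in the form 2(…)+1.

2(2p^2 + 2p + 2q^2 + 2q + 2u^2 + 2u + 1) + 1

(2u + 1)^2 + (2p + 1)^2 + (2q + 1)^2 = 4p^2 + 4p + 4q^2 + 4q + 4u^2 + 4u + 3
= 2(2p^2 + 2p + 2q^2 + 2q + 2u^2 + 2u + 1) + 1.
Since 2p^2 + 2p + 2q^2 + 2q + 2u^2 + 2u + 1 is an integer, the sum of squares is of the form 2k+1 for an integer k.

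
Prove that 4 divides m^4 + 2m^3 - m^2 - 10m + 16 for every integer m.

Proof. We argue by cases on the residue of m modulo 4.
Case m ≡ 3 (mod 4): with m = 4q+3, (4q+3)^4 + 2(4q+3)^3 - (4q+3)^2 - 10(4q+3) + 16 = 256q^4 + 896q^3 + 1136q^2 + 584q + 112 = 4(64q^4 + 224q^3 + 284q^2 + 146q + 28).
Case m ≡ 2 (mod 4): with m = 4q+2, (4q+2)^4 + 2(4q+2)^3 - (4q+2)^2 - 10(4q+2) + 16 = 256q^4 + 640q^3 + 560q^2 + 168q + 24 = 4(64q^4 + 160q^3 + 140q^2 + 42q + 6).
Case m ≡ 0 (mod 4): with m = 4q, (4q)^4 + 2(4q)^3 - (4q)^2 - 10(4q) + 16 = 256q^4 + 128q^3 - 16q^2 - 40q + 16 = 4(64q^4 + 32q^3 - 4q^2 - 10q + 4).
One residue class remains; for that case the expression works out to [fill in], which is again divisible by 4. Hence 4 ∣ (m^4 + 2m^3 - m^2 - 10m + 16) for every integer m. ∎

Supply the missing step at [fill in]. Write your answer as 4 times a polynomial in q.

4(64q^4 + 96q^3 + 44q^2 - 2q + 2)

Only m ≡ 1 (mod 4) is unaccounted for. Put m = 4q+1:
(4q+1)^4 + 2(4q+1)^3 - (4q+1)^2 - 10(4q+1) + 16 expands to 256q^4 + 384q^3 + 176q^2 - 8q + 8,
and factoring out 4 leaves 4(64q^4 + 96q^3 + 44q^2 - 2q + 2).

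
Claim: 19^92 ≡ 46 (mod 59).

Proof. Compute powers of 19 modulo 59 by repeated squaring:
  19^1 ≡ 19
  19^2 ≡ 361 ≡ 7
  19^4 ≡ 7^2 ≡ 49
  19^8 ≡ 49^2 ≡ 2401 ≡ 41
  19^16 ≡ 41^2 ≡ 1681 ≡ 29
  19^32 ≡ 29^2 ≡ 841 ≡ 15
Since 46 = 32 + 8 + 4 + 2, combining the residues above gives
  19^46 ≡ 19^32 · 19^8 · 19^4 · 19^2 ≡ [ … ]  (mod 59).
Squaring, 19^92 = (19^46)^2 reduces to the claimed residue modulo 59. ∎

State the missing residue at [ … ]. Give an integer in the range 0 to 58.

20

19^32 · 19^8 · 19^4 · 19^2 ≡ 15 · 41 · 49 · 7 = 210945.
210945 mod 59 = 20, so 19^46 ≡ 20 (mod 59).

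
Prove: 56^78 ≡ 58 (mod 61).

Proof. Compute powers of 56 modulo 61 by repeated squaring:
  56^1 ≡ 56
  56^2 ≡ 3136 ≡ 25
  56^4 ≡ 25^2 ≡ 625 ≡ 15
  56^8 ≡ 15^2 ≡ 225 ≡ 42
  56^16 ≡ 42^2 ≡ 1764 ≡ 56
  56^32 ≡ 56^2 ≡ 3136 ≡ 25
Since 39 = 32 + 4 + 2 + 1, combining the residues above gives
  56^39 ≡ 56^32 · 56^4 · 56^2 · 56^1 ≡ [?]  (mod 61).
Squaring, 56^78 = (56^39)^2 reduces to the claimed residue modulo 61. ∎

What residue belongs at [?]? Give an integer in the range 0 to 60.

56^32 · 56^4 · 56^2 · 56^1 ≡ 25 · 15 · 25 · 56 = 525000.
525000 mod 61 = 34, so 56^39 ≡ 34 (mod 61).

34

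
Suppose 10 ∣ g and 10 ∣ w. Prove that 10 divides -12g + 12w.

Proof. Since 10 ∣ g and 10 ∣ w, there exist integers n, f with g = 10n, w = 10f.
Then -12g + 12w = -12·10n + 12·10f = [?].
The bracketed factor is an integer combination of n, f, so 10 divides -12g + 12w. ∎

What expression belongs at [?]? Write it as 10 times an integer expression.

10(12f - 12n)

Each term has a factor of 10: -12·10n + 12·10f = 10·(12f - 12n).
Since 12f - 12n is an integer, 10 ∣ (-12g + 12w).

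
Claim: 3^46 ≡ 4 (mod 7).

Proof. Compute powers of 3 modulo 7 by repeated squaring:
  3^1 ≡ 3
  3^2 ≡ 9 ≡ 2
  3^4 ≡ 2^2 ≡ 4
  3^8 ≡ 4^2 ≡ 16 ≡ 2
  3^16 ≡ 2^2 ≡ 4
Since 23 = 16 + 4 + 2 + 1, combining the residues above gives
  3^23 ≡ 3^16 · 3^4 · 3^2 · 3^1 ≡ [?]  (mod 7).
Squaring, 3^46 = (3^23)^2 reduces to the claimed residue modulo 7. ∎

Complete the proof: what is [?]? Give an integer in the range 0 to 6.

Multiply the listed residues: 4 · 4 · 2 · 3 = 16 → 32 → 96.
Reducing modulo 7: 96 = 13·7 + 5, so 3^23 ≡ 5.

5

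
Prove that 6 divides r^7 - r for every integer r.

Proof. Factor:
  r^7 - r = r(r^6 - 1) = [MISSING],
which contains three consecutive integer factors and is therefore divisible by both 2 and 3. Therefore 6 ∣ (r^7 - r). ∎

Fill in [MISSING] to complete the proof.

(r - 1)r(r + 1)(r^4 + r^2 + 1)

r^6 - 1 = (r^2 - 1)(r^4 + r^2 + 1), and r^2 - 1 = (r-1)(r+1).
So r(r^6 - 1) = (r - 1)r(r + 1)(r^4 + r^2 + 1).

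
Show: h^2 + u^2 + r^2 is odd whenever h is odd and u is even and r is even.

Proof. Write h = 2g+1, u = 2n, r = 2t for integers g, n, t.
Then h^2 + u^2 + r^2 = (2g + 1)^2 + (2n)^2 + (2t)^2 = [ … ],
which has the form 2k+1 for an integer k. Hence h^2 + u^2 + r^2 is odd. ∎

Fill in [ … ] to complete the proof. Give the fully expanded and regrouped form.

2(2g^2 + 2g + 2n^2 + 2t^2) + 1

Expanding: (2g + 1)^2 + (2n)^2 + (2t)^2 = 4g^2 + 4g + 4n^2 + 4t^2 + 1.
Every term except the constant is even, so this is 2(2g^2 + 2g + 2n^2 + 2t^2) + 1,
and 2g^2 + 2g + 2n^2 + 2t^2 ∈ ℤ gives the required form.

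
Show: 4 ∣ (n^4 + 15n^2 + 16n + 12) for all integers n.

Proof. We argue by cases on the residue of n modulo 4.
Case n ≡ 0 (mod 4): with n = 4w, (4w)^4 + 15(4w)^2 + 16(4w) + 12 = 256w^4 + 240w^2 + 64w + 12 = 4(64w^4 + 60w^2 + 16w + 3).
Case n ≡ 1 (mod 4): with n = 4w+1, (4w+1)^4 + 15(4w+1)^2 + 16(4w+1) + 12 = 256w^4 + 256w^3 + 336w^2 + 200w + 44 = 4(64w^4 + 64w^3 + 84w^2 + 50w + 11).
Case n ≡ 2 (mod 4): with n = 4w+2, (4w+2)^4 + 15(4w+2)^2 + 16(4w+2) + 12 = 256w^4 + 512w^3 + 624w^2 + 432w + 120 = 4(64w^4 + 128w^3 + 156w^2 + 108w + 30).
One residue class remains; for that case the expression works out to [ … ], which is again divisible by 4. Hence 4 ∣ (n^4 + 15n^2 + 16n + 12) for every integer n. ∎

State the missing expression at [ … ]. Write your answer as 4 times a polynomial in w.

The residues treated are {0, 1, 2}, so the missing case is n ≡ 3 (mod 4); write n = 4w+3.
Then (4w+3)^4 + 15(4w+3)^2 + 16(4w+3) + 12 = 256w^4 + 768w^3 + 1104w^2 + 856w + 276 = 4(64w^4 + 192w^3 + 276w^2 + 214w + 69).

4(64w^4 + 192w^3 + 276w^2 + 214w + 69)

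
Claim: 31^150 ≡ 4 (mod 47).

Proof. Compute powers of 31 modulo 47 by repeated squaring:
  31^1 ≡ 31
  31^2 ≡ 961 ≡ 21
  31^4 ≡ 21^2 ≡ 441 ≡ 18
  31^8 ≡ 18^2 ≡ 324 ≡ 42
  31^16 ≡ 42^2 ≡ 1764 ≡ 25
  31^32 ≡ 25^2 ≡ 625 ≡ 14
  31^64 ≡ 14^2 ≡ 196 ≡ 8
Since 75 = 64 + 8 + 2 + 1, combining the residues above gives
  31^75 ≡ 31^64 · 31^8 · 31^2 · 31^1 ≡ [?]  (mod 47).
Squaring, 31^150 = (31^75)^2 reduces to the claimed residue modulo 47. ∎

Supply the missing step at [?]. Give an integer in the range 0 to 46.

Multiply the listed residues: 8 · 42 · 21 · 31 = 336 → 7056 → 218736.
Reducing modulo 47: 218736 = 4653·47 + 45, so 31^75 ≡ 45.

45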